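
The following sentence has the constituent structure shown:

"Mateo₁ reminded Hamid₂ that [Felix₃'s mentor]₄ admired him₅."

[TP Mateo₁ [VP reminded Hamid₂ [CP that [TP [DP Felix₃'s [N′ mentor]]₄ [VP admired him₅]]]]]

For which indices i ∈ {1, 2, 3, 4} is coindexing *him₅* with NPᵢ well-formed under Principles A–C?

{1, 2, 3}

*him* is a pronoun, so Principle B applies: it must be free in its binding domain.
Binding domain of *him₅*: the embedded TP, whose subject is [Felix₃'s mentor]₄.
*Mateo₁* c-commands the pronoun but from outside its binding domain, and is not c-commanded by it → coindexation permitted.
*Hamid₂* c-commands the pronoun but from outside its binding domain, and is not c-commanded by it → coindexation permitted.
*Felix₃* and the pronoun do not c-command one another → neither Principle B nor Principle C is at stake; coindexation permitted.
*[Felix₃'s mentor]₄* c-commands the pronoun within its binding domain → coindexation would violate Principle B.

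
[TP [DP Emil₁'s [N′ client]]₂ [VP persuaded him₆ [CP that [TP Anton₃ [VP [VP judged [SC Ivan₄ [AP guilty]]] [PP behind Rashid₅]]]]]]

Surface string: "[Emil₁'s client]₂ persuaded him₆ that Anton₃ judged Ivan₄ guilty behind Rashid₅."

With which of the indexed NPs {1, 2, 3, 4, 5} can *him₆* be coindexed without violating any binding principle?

{1}

*him* is a pronoun, so Principle B applies: it must be free in its binding domain.
Binding domain of *him₆*: the matrix TP, whose subject is [Emil₁'s client]₂.
*Emil₁* and the pronoun do not c-command one another → neither Principle B nor Principle C is at stake; coindexation permitted.
*[Emil₁'s client]₂* c-commands the pronoun within its binding domain → coindexation would violate Principle B.
*Anton₃*: the pronoun c-commands this R-expression → coindexation would violate Principle C on *Anton₃*.
*Ivan₄*: the pronoun c-commands this R-expression → coindexation would violate Principle C on *Ivan₄*.
*Rashid₅*: the pronoun c-commands this R-expression → coindexation would violate Principle C on *Rashid₅*.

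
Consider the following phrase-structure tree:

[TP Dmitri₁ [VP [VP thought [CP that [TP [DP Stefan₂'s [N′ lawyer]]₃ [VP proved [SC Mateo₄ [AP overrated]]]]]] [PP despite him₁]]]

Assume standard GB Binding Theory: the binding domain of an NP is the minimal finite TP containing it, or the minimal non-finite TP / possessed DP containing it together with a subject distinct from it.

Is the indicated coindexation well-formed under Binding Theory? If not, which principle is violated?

Principle B

The two coindexed NPs are *Dmitri₁* and *him₁*.
*him₁* is a pronoun. Its binding domain is the matrix TP, whose subject is Dmitri₁.
*Dmitri₁* c-commands it within that domain and carries the same index.
The pronoun is locally bound → Principle B violation.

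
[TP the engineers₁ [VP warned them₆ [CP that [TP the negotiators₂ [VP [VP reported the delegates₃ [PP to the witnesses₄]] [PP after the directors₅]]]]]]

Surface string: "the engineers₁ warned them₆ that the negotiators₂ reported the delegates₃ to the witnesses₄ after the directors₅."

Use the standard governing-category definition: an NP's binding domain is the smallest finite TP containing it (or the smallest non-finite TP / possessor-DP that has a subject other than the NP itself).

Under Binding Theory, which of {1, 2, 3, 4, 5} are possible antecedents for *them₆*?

none

*them* is a pronoun, so Principle B applies: it must be free in its binding domain.
Binding domain of *them₆*: the matrix TP, whose subject is the engineers₁.
*the engineers₁* c-commands the pronoun within its binding domain → coindexation would violate Principle B.
*the negotiators₂*: the pronoun c-commands this R-expression → coindexation would violate Principle C on *the negotiators₂*.
*the delegates₃*: the pronoun c-commands this R-expression → coindexation would violate Principle C on *the delegates₃*.
*the witnesses₄*: the pronoun c-commands this R-expression → coindexation would violate Principle C on *the witnesses₄*.
*the directors₅*: the pronoun c-commands this R-expression → coindexation would violate Principle C on *the directors₅*.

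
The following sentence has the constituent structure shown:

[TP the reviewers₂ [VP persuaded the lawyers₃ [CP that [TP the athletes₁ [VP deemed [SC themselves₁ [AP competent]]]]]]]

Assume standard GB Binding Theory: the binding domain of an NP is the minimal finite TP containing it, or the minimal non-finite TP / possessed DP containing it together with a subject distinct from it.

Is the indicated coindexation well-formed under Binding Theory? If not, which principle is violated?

The two coindexed NPs are *the athletes₁* and *themselves₁*.
*themselves₁* is an anaphor; its binding domain is the embedded TP, whose subject is the athletes₁. *the athletes₁* c-commands it within that domain and shares its index, so Principle A is satisfied.
*the athletes₁* is an R-expression; *themselves₁* does not c-command it, and no other NP shares its index, so Principle C is satisfied.
All principles are respected.

grammatical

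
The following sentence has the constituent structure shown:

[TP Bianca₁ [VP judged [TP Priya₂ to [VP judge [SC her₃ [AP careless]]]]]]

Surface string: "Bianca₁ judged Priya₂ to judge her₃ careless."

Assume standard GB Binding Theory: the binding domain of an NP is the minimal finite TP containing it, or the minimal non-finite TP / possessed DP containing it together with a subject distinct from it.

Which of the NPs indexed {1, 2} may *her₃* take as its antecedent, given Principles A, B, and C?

*her* is a pronoun, so Principle B applies: it must be free in its binding domain.
Binding domain of *her₃*: the embedded TP, whose subject is Priya₂.
*Bianca₁* c-commands the pronoun but from outside its binding domain, and is not c-commanded by it → coindexation permitted.
*Priya₂* c-commands the pronoun within its binding domain → coindexation would violate Principle B.

{1}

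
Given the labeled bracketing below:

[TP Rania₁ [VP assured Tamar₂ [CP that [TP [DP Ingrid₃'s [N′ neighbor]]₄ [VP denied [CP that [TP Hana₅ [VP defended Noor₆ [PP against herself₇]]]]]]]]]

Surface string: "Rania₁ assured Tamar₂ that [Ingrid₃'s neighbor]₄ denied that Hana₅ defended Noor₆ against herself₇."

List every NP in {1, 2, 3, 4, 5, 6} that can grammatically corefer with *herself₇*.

{5, 6}

*herself* is an anaphor, so Principle A applies: it must be bound in its binding domain.
Binding domain of *herself₇*: the embedded TP, whose subject is Hana₅.
*Rania₁* c-commands the anaphor but is outside its binding domain → cannot satisfy Principle A.
*Tamar₂* c-commands the anaphor but is outside its binding domain → cannot satisfy Principle A.
*Ingrid₃* does not c-command the anaphor → cannot bind it.
*[Ingrid₃'s neighbor]₄* c-commands the anaphor but is outside its binding domain → cannot satisfy Principle A.
*Hana₅* c-commands the anaphor within its binding domain → licit binder.
*Noor₆* c-commands the anaphor within its binding domain → licit binder.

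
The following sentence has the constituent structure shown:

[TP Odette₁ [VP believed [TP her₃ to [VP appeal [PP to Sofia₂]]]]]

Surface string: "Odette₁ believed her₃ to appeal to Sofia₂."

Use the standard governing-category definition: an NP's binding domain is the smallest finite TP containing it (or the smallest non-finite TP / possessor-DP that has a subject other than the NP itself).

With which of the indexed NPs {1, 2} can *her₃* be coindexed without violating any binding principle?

*her* is a pronoun, so Principle B applies: it must be free in its binding domain.
Binding domain of *her₃*: the matrix TP, whose subject is Odette₁.
*Odette₁* c-commands the pronoun within its binding domain → coindexation would violate Principle B.
*Sofia₂*: the pronoun c-commands this R-expression → coindexation would violate Principle C on *Sofia₂*.

none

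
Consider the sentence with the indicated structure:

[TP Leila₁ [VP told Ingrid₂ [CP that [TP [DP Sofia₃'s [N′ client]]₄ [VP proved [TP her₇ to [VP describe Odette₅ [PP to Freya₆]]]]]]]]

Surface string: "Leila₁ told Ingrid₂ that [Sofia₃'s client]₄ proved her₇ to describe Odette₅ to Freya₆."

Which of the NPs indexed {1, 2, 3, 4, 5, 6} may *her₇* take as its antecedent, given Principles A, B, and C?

*her* is a pronoun, so Principle B applies: it must be free in its binding domain.
Binding domain of *her₇*: the embedded TP, whose subject is [Sofia₃'s client]₄.
*Leila₁* c-commands the pronoun but from outside its binding domain, and is not c-commanded by it → coindexation permitted.
*Ingrid₂* c-commands the pronoun but from outside its binding domain, and is not c-commanded by it → coindexation permitted.
*Sofia₃* and the pronoun do not c-command one another → neither Principle B nor Principle C is at stake; coindexation permitted.
*[Sofia₃'s client]₄* c-commands the pronoun within its binding domain → coindexation would violate Principle B.
*Odette₅*: the pronoun c-commands this R-expression → coindexation would violate Principle C on *Odette₅*.
*Freya₆*: the pronoun c-commands this R-expression → coindexation would violate Principle C on *Freya₆*.

{1, 2, 3}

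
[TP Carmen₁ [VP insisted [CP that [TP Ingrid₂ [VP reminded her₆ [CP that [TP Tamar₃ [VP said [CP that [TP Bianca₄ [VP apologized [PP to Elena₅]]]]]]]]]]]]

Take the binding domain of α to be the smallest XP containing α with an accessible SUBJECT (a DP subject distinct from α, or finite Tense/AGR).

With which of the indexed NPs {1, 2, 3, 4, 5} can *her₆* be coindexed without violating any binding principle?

*her* is a pronoun, so Principle B applies: it must be free in its binding domain.
Binding domain of *her₆*: the embedded TP, whose subject is Ingrid₂.
*Carmen₁* c-commands the pronoun but from outside its binding domain, and is not c-commanded by it → coindexation permitted.
*Ingrid₂* c-commands the pronoun within its binding domain → coindexation would violate Principle B.
*Tamar₃*: the pronoun c-commands this R-expression → coindexation would violate Principle C on *Tamar₃*.
*Bianca₄*: the pronoun c-commands this R-expression → coindexation would violate Principle C on *Bianca₄*.
*Elena₅*: the pronoun c-commands this R-expression → coindexation would violate Principle C on *Elena₅*.

{1}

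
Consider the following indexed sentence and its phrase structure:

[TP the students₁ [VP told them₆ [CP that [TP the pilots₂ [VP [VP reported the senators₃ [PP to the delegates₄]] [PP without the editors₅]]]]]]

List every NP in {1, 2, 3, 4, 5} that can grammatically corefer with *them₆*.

none

*them* is a pronoun, so Principle B applies: it must be free in its binding domain.
Binding domain of *them₆*: the matrix TP, whose subject is the students₁.
*the students₁* c-commands the pronoun within its binding domain → coindexation would violate Principle B.
*the pilots₂*: the pronoun c-commands this R-expression → coindexation would violate Principle C on *the pilots₂*.
*the senators₃*: the pronoun c-commands this R-expression → coindexation would violate Principle C on *the senators₃*.
*the delegates₄*: the pronoun c-commands this R-expression → coindexation would violate Principle C on *the delegates₄*.
*the editors₅*: the pronoun c-commands this R-expression → coindexation would violate Principle C on *the editors₅*.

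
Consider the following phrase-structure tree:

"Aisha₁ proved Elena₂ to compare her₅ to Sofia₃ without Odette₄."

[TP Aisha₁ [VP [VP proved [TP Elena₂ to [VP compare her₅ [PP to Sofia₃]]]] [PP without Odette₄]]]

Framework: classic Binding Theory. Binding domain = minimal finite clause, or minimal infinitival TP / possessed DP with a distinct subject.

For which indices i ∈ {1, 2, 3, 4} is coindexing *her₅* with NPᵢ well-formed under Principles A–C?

{1, 4}

*her* is a pronoun, so Principle B applies: it must be free in its binding domain.
Binding domain of *her₅*: the embedded TP, whose subject is Elena₂.
*Aisha₁* c-commands the pronoun but from outside its binding domain, and is not c-commanded by it → coindexation permitted.
*Elena₂* c-commands the pronoun within its binding domain → coindexation would violate Principle B.
*Sofia₃*: the pronoun c-commands this R-expression → coindexation would violate Principle C on *Sofia₃*.
*Odette₄* and the pronoun do not c-command one another → neither Principle B nor Principle C is at stake; coindexation permitted.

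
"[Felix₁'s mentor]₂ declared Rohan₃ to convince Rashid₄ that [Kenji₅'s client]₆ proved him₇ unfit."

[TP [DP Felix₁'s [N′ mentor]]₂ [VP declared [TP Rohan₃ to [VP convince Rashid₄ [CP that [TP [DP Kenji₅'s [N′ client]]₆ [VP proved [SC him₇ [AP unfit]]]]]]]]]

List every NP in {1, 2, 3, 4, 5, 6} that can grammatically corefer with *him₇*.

*him* is a pronoun, so Principle B applies: it must be free in its binding domain.
Binding domain of *him₇*: the embedded TP, whose subject is [Kenji₅'s client]₆.
*Felix₁* and the pronoun do not c-command one another → neither Principle B nor Principle C is at stake; coindexation permitted.
*[Felix₁'s mentor]₂* c-commands the pronoun but from outside its binding domain, and is not c-commanded by it → coindexation permitted.
*Rohan₃* c-commands the pronoun but from outside its binding domain, and is not c-commanded by it → coindexation permitted.
*Rashid₄* c-commands the pronoun but from outside its binding domain, and is not c-commanded by it → coindexation permitted.
*Kenji₅* and the pronoun do not c-command one another → neither Principle B nor Principle C is at stake; coindexation permitted.
*[Kenji₅'s client]₆* c-commands the pronoun within its binding domain → coindexation would violate Principle B.

{1, 2, 3, 4, 5}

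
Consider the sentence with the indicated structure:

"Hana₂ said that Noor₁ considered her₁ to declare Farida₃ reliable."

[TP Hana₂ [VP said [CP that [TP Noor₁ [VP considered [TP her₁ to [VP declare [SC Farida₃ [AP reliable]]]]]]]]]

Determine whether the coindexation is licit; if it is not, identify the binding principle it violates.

The two coindexed NPs are *Noor₁* and *her₁*.
*her₁* is a pronoun. Its binding domain is the embedded TP, whose subject is Noor₁.
*Noor₁* c-commands it within that domain and carries the same index.
The pronoun is locally bound → Principle B violation.

Principle B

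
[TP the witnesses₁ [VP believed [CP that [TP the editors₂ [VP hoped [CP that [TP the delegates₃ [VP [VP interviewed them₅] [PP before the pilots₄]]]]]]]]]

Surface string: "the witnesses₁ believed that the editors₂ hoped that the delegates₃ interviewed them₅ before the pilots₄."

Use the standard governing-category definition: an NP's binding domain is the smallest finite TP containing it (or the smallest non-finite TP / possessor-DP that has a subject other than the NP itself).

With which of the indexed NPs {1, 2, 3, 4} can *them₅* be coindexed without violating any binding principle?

{1, 2, 4}

*them* is a pronoun, so Principle B applies: it must be free in its binding domain.
Binding domain of *them₅*: the embedded TP, whose subject is the delegates₃.
*the witnesses₁* c-commands the pronoun but from outside its binding domain, and is not c-commanded by it → coindexation permitted.
*the editors₂* c-commands the pronoun but from outside its binding domain, and is not c-commanded by it → coindexation permitted.
*the delegates₃* c-commands the pronoun within its binding domain → coindexation would violate Principle B.
*the pilots₄* and the pronoun do not c-command one another → neither Principle B nor Principle C is at stake; coindexation permitted.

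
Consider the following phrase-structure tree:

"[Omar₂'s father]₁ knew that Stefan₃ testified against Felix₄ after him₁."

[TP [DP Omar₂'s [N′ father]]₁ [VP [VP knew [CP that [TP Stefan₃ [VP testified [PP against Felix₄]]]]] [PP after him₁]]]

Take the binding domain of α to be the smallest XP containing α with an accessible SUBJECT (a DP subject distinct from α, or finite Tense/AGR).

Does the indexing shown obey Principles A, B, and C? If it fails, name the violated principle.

Principle B

The two coindexed NPs are *[Omar₂'s father]₁* and *him₁*.
*him₁* is a pronoun. Its binding domain is the matrix TP, whose subject is [Omar₂'s father]₁.
*[Omar₂'s father]₁* c-commands it within that domain and carries the same index.
The pronoun is locally bound → Principle B violation.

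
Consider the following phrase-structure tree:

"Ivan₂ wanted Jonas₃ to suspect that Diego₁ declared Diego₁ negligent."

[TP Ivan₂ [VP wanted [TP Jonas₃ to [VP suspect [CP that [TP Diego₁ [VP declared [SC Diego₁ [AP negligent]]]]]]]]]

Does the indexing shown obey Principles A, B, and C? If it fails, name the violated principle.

Principle C

The two coindexed NPs are *Diego₁* (the lower occurrence) and *Diego₁* (the higher occurrence).
*Diego₁* (the lower occurrence) is an R-expression. Principle C requires it to be free everywhere.
*Diego₁* (the higher occurrence) c-commands it and carries the same index.
The R-expression is bound → Principle C violation.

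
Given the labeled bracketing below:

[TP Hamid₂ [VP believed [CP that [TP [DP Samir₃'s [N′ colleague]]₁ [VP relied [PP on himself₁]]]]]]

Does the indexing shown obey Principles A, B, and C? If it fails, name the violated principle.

grammatical

The two coindexed NPs are *[Samir₃'s colleague]₁* and *himself₁*.
*himself₁* is an anaphor; its binding domain is the embedded TP, whose subject is [Samir₃'s colleague]₁. *[Samir₃'s colleague]₁* c-commands it within that domain and shares its index, so Principle A is satisfied.
*[Samir₃'s colleague]₁* is an R-expression; *himself₁* does not c-command it, and no other NP shares its index, so Principle C is satisfied.
All principles are respected.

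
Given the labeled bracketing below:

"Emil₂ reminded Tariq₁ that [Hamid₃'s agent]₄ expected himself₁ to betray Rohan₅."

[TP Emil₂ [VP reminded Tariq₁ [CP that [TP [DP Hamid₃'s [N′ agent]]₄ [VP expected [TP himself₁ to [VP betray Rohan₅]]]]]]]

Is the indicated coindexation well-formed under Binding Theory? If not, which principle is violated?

Principle A

The two coindexed NPs are *Tariq₁* and *himself₁*.
*himself₁* is an anaphor. Principle A requires it to be bound within its binding domain — the embedded TP, whose subject is [Hamid₃'s agent]₄.
Within that domain it is c-commanded by *[Hamid₃'s agent]₄*, which does not share its index.
*Tariq₁* does c-command the anaphor, but from outside its binding domain.
The anaphor is unbound in its domain → Principle A violation.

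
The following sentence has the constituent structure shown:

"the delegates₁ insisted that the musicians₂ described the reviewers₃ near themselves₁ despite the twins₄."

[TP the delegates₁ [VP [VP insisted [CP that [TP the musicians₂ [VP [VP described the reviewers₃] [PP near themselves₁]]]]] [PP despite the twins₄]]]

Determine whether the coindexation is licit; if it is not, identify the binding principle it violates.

The two coindexed NPs are *the delegates₁* and *themselves₁*.
*themselves₁* is an anaphor. Principle A requires it to be bound within its binding domain — the embedded TP, whose subject is the musicians₂.
Within that domain it is c-commanded by *the musicians₂*, which does not share its index.
*the delegates₁* does c-command the anaphor, but from outside its binding domain.
The anaphor is unbound in its domain → Principle A violation.

Principle A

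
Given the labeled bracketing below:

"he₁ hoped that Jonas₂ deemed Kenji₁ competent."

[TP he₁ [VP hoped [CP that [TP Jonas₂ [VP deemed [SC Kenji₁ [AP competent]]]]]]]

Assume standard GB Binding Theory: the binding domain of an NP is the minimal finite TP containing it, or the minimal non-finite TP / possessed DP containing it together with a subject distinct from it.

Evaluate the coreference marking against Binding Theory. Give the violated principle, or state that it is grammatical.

The two coindexed NPs are *he₁* and *Kenji₁*.
*Kenji₁* is an R-expression. Principle C requires it to be free everywhere.
*he₁* c-commands it and carries the same index.
The R-expression is bound → Principle C violation.

Principle C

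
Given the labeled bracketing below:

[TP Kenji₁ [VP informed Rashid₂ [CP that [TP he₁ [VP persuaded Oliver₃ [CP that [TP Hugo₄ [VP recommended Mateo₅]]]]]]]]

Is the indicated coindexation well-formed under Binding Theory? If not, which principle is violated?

grammatical

The two coindexed NPs are *Kenji₁* and *he₁*.
*he₁* is a pronoun; nothing c-commands it within its binding domain (the embedded TP.), so Principle B holds trivially.
*Kenji₁* is an R-expression; *he₁* does not c-command it, and no other NP shares its index, so Principle C is satisfied.
All principles are respected.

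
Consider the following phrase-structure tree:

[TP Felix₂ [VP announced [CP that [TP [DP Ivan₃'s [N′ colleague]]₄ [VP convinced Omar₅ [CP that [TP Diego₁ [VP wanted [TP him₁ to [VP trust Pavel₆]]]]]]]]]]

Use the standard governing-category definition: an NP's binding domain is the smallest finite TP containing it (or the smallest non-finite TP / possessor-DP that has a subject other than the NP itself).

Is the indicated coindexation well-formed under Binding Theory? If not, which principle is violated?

The two coindexed NPs are *Diego₁* and *him₁*.
*him₁* is a pronoun. Its binding domain is the embedded TP, whose subject is Diego₁.
*Diego₁* c-commands it within that domain and carries the same index.
The pronoun is locally bound → Principle B violation.

Principle B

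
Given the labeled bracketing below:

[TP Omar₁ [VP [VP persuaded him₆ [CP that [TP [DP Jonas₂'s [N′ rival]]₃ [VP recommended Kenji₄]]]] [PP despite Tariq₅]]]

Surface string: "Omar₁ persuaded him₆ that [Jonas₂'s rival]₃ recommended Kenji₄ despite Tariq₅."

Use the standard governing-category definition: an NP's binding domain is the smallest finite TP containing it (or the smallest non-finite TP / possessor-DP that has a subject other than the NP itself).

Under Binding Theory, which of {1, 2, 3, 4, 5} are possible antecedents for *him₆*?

{5}

*him* is a pronoun, so Principle B applies: it must be free in its binding domain.
Binding domain of *him₆*: the matrix TP, whose subject is Omar₁.
*Omar₁* c-commands the pronoun within its binding domain → coindexation would violate Principle B.
*Jonas₂*: the pronoun c-commands this R-expression → coindexation would violate Principle C on *Jonas₂*.
*[Jonas₂'s rival]₃*: the pronoun c-commands this R-expression → coindexation would violate Principle C on *[Jonas₂'s rival]₃*.
*Kenji₄*: the pronoun c-commands this R-expression → coindexation would violate Principle C on *Kenji₄*.
*Tariq₅* and the pronoun do not c-command one another → neither Principle B nor Principle C is at stake; coindexation permitted.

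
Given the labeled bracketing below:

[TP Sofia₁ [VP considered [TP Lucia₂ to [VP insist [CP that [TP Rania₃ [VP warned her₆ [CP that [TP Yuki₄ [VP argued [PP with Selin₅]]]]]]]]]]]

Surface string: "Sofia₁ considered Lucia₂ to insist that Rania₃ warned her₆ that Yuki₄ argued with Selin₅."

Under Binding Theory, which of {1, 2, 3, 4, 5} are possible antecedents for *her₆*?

{1, 2}

*her* is a pronoun, so Principle B applies: it must be free in its binding domain.
Binding domain of *her₆*: the embedded TP, whose subject is Rania₃.
*Sofia₁* c-commands the pronoun but from outside its binding domain, and is not c-commanded by it → coindexation permitted.
*Lucia₂* c-commands the pronoun but from outside its binding domain, and is not c-commanded by it → coindexation permitted.
*Rania₃* c-commands the pronoun within its binding domain → coindexation would violate Principle B.
*Yuki₄*: the pronoun c-commands this R-expression → coindexation would violate Principle C on *Yuki₄*.
*Selin₅*: the pronoun c-commands this R-expression → coindexation would violate Principle C on *Selin₅*.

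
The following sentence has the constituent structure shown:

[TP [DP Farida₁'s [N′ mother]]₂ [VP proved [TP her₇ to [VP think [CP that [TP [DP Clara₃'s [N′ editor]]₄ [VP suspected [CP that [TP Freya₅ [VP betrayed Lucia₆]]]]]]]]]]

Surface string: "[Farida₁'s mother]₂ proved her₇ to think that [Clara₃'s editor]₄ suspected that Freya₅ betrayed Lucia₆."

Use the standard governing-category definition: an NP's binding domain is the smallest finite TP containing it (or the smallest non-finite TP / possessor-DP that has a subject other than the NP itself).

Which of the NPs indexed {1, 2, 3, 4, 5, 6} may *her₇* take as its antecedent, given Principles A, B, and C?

{1}

*her* is a pronoun, so Principle B applies: it must be free in its binding domain.
Binding domain of *her₇*: the matrix TP, whose subject is [Farida₁'s mother]₂.
*Farida₁* and the pronoun do not c-command one another → neither Principle B nor Principle C is at stake; coindexation permitted.
*[Farida₁'s mother]₂* c-commands the pronoun within its binding domain → coindexation would violate Principle B.
*Clara₃*: the pronoun c-commands this R-expression → coindexation would violate Principle C on *Clara₃*.
*[Clara₃'s editor]₄*: the pronoun c-commands this R-expression → coindexation would violate Principle C on *[Clara₃'s editor]₄*.
*Freya₅*: the pronoun c-commands this R-expression → coindexation would violate Principle C on *Freya₅*.
*Lucia₆*: the pronoun c-commands this R-expression → coindexation would violate Principle C on *Lucia₆*.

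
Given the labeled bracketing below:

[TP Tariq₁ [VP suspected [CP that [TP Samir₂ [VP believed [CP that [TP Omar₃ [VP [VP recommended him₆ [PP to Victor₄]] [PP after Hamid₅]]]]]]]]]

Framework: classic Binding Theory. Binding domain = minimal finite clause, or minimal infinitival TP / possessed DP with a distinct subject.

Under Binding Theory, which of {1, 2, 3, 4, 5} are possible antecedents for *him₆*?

{1, 2, 5}

*him* is a pronoun, so Principle B applies: it must be free in its binding domain.
Binding domain of *him₆*: the embedded TP, whose subject is Omar₃.
*Tariq₁* c-commands the pronoun but from outside its binding domain, and is not c-commanded by it → coindexation permitted.
*Samir₂* c-commands the pronoun but from outside its binding domain, and is not c-commanded by it → coindexation permitted.
*Omar₃* c-commands the pronoun within its binding domain → coindexation would violate Principle B.
*Victor₄*: the pronoun c-commands this R-expression → coindexation would violate Principle C on *Victor₄*.
*Hamid₅* and the pronoun do not c-command one another → neither Principle B nor Principle C is at stake; coindexation permitted.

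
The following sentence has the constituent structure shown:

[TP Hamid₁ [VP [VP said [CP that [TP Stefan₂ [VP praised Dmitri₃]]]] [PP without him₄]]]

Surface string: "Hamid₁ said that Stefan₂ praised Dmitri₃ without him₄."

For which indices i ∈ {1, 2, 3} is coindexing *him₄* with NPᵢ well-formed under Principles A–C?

{2, 3}

*him* is a pronoun, so Principle B applies: it must be free in its binding domain.
Binding domain of *him₄*: the matrix TP, whose subject is Hamid₁.
*Hamid₁* c-commands the pronoun within its binding domain → coindexation would violate Principle B.
*Stefan₂* and the pronoun do not c-command one another → neither Principle B nor Principle C is at stake; coindexation permitted.
*Dmitri₃* and the pronoun do not c-command one another → neither Principle B nor Principle C is at stake; coindexation permitted.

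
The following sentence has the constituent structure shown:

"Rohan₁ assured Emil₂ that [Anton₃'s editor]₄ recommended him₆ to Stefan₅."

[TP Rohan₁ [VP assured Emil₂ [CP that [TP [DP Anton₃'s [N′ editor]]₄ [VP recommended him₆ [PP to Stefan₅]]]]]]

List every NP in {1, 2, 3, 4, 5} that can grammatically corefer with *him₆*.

{1, 2, 3}

*him* is a pronoun, so Principle B applies: it must be free in its binding domain.
Binding domain of *him₆*: the embedded TP, whose subject is [Anton₃'s editor]₄.
*Rohan₁* c-commands the pronoun but from outside its binding domain, and is not c-commanded by it → coindexation permitted.
*Emil₂* c-commands the pronoun but from outside its binding domain, and is not c-commanded by it → coindexation permitted.
*Anton₃* and the pronoun do not c-command one another → neither Principle B nor Principle C is at stake; coindexation permitted.
*[Anton₃'s editor]₄* c-commands the pronoun within its binding domain → coindexation would violate Principle B.
*Stefan₅*: the pronoun c-commands this R-expression → coindexation would violate Principle C on *Stefan₅*.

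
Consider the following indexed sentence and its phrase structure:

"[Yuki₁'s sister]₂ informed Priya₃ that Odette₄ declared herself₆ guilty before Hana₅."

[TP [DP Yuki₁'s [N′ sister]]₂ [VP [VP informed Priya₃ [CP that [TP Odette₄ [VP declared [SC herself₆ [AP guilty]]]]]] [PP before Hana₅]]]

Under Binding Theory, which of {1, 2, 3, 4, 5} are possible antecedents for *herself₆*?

{4}

*herself* is an anaphor, so Principle A applies: it must be bound in its binding domain.
Binding domain of *herself₆*: the embedded TP, whose subject is Odette₄.
*Yuki₁* does not c-command the anaphor → cannot bind it.
*[Yuki₁'s sister]₂* c-commands the anaphor but is outside its binding domain → cannot satisfy Principle A.
*Priya₃* c-commands the anaphor but is outside its binding domain → cannot satisfy Principle A.
*Odette₄* c-commands the anaphor within its binding domain → licit binder.
*Hana₅* does not c-command the anaphor → cannot bind it.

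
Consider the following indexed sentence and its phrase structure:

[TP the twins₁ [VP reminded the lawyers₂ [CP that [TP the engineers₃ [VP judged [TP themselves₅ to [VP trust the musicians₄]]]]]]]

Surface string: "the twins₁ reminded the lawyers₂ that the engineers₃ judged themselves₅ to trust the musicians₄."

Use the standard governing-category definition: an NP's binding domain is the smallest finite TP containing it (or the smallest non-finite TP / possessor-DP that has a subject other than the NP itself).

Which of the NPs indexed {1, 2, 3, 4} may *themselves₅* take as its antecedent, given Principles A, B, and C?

*themselves* is an anaphor, so Principle A applies: it must be bound in its binding domain.
Binding domain of *themselves₅*: the embedded TP, whose subject is the engineers₃.
*the twins₁* c-commands the anaphor but is outside its binding domain → cannot satisfy Principle A.
*the lawyers₂* c-commands the anaphor but is outside its binding domain → cannot satisfy Principle A.
*the engineers₃* c-commands the anaphor within its binding domain → licit binder.
*the musicians₄* does not c-command the anaphor → cannot bind it.

{3}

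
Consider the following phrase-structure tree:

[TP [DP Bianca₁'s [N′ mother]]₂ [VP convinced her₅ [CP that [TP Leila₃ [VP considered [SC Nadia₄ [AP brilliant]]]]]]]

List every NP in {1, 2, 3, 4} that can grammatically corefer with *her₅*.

{1}

*her* is a pronoun, so Principle B applies: it must be free in its binding domain.
Binding domain of *her₅*: the matrix TP, whose subject is [Bianca₁'s mother]₂.
*Bianca₁* and the pronoun do not c-command one another → neither Principle B nor Principle C is at stake; coindexation permitted.
*[Bianca₁'s mother]₂* c-commands the pronoun within its binding domain → coindexation would violate Principle B.
*Leila₃*: the pronoun c-commands this R-expression → coindexation would violate Principle C on *Leila₃*.
*Nadia₄*: the pronoun c-commands this R-expression → coindexation would violate Principle C on *Nadia₄*.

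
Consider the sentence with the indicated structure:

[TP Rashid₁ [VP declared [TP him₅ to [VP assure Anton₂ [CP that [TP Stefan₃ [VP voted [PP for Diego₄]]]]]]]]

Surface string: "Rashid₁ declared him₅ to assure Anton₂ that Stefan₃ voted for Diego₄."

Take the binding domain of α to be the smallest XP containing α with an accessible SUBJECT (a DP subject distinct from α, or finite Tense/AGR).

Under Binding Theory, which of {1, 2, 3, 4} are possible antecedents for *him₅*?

none

*him* is a pronoun, so Principle B applies: it must be free in its binding domain.
Binding domain of *him₅*: the matrix TP, whose subject is Rashid₁.
*Rashid₁* c-commands the pronoun within its binding domain → coindexation would violate Principle B.
*Anton₂*: the pronoun c-commands this R-expression → coindexation would violate Principle C on *Anton₂*.
*Stefan₃*: the pronoun c-commands this R-expression → coindexation would violate Principle C on *Stefan₃*.
*Diego₄*: the pronoun c-commands this R-expression → coindexation would violate Principle C on *Diego₄*.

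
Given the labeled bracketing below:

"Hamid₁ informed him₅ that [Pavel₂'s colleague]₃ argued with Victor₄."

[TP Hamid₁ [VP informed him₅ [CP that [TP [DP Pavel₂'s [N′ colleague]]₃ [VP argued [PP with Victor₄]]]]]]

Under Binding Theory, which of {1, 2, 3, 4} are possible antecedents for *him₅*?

*him* is a pronoun, so Principle B applies: it must be free in its binding domain.
Binding domain of *him₅*: the matrix TP, whose subject is Hamid₁.
*Hamid₁* c-commands the pronoun within its binding domain → coindexation would violate Principle B.
*Pavel₂*: the pronoun c-commands this R-expression → coindexation would violate Principle C on *Pavel₂*.
*[Pavel₂'s colleague]₃*: the pronoun c-commands this R-expression → coindexation would violate Principle C on *[Pavel₂'s colleague]₃*.
*Victor₄*: the pronoun c-commands this R-expression → coindexation would violate Principle C on *Victor₄*.

none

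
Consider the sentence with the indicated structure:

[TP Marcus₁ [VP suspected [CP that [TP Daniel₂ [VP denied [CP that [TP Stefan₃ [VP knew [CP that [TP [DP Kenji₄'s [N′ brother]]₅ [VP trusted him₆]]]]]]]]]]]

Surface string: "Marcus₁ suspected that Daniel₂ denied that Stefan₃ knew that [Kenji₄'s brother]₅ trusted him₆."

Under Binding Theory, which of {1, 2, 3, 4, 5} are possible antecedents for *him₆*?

*him* is a pronoun, so Principle B applies: it must be free in its binding domain.
Binding domain of *him₆*: the embedded TP, whose subject is [Kenji₄'s brother]₅.
*Marcus₁* c-commands the pronoun but from outside its binding domain, and is not c-commanded by it → coindexation permitted.
*Daniel₂* c-commands the pronoun but from outside its binding domain, and is not c-commanded by it → coindexation permitted.
*Stefan₃* c-commands the pronoun but from outside its binding domain, and is not c-commanded by it → coindexation permitted.
*Kenji₄* and the pronoun do not c-command one another → neither Principle B nor Principle C is at stake; coindexation permitted.
*[Kenji₄'s brother]₅* c-commands the pronoun within its binding domain → coindexation would violate Principle B.

{1, 2, 3, 4}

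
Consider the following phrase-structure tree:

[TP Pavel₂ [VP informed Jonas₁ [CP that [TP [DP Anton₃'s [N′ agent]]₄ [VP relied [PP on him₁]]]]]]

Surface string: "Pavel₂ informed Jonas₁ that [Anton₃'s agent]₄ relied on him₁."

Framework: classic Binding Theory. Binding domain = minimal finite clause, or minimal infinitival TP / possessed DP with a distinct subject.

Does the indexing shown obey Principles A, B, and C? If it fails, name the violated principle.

grammatical

The two coindexed NPs are *Jonas₁* and *him₁*.
*him₁* is a pronoun; its binding domain is the embedded TP, whose subject is [Anton₃'s agent]₄. Within that domain it is c-commanded only by *[Anton₃'s agent]₄*, which carries a different index — the pronoun is free locally, so Principle B holds.
*Jonas₁* is an R-expression; *him₁* does not c-command it, and no other NP shares its index, so Principle C is satisfied.
All principles are respected.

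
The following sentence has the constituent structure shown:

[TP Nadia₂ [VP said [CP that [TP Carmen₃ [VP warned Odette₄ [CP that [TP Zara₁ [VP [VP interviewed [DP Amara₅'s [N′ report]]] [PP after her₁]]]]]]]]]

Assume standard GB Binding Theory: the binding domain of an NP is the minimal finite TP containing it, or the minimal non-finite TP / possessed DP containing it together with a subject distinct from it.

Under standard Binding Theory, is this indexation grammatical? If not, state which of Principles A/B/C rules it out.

Principle B

The two coindexed NPs are *Zara₁* and *her₁*.
*her₁* is a pronoun. Its binding domain is the embedded TP, whose subject is Zara₁.
*Zara₁* c-commands it within that domain and carries the same index.
The pronoun is locally bound → Principle B violation.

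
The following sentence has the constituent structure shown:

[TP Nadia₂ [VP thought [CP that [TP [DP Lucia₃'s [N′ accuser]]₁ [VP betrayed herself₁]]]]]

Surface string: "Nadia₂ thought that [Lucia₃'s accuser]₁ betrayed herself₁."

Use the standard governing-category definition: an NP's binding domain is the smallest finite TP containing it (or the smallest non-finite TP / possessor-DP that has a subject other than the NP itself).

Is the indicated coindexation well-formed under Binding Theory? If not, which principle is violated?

The two coindexed NPs are *[Lucia₃'s accuser]₁* and *herself₁*.
*herself₁* is an anaphor; its binding domain is the embedded TP, whose subject is [Lucia₃'s accuser]₁. *[Lucia₃'s accuser]₁* c-commands it within that domain and shares its index, so Principle A is satisfied.
*[Lucia₃'s accuser]₁* is an R-expression; *herself₁* does not c-command it, and no other NP shares its index, so Principle C is satisfied.
All principles are respected.

grammatical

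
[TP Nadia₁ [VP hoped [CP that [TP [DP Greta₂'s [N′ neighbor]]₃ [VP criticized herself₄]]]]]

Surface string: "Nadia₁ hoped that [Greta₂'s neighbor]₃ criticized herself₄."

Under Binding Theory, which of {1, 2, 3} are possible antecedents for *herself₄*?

{3}

*herself* is an anaphor, so Principle A applies: it must be bound in its binding domain.
Binding domain of *herself₄*: the embedded TP, whose subject is [Greta₂'s neighbor]₃.
*Nadia₁* c-commands the anaphor but is outside its binding domain → cannot satisfy Principle A.
*Greta₂* does not c-command the anaphor → cannot bind it.
*[Greta₂'s neighbor]₃* c-commands the anaphor within its binding domain → licit binder.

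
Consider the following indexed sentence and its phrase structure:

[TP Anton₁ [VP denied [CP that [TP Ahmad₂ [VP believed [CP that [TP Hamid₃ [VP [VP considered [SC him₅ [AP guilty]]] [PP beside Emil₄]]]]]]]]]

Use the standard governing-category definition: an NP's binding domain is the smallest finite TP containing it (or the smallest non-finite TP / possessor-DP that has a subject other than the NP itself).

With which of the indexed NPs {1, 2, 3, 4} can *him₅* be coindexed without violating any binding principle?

{1, 2, 4}

*him* is a pronoun, so Principle B applies: it must be free in its binding domain.
Binding domain of *him₅*: the embedded TP, whose subject is Hamid₃.
*Anton₁* c-commands the pronoun but from outside its binding domain, and is not c-commanded by it → coindexation permitted.
*Ahmad₂* c-commands the pronoun but from outside its binding domain, and is not c-commanded by it → coindexation permitted.
*Hamid₃* c-commands the pronoun within its binding domain → coindexation would violate Principle B.
*Emil₄* and the pronoun do not c-command one another → neither Principle B nor Principle C is at stake; coindexation permitted.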